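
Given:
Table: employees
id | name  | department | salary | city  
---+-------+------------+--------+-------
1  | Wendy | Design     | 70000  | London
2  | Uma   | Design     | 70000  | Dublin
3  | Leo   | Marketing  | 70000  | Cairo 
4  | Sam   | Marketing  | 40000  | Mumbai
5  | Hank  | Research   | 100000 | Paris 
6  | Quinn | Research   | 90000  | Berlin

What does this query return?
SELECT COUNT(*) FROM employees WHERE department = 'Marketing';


Counting rows where department = 'Marketing'
  Leo -> MATCH
  Sam -> MATCH


2


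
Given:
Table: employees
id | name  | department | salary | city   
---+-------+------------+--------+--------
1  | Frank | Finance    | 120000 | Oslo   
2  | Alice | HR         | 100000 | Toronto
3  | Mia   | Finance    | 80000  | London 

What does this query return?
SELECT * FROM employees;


SELECT * returns all 3 rows with all columns

3 rows:
1, Frank, Finance, 120000, Oslo
2, Alice, HR, 100000, Toronto
3, Mia, Finance, 80000, London


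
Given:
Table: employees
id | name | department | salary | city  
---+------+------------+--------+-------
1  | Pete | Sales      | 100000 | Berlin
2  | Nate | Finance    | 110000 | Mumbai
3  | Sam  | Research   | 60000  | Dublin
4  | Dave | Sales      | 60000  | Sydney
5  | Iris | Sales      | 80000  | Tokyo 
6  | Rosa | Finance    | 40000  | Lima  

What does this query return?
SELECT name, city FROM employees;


Projecting columns: name, city

6 rows:
Pete, Berlin
Nate, Mumbai
Sam, Dublin
Dave, Sydney
Iris, Tokyo
Rosa, Lima


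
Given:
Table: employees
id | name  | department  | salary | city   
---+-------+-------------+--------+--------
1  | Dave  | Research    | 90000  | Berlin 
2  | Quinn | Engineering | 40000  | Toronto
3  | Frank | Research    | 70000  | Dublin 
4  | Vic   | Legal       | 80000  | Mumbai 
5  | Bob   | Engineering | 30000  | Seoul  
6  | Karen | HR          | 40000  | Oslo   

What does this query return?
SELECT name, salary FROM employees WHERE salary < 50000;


Filtering: salary < 50000
Matching: 3 rows

3 rows:
Quinn, 40000
Bob, 30000
Karen, 40000


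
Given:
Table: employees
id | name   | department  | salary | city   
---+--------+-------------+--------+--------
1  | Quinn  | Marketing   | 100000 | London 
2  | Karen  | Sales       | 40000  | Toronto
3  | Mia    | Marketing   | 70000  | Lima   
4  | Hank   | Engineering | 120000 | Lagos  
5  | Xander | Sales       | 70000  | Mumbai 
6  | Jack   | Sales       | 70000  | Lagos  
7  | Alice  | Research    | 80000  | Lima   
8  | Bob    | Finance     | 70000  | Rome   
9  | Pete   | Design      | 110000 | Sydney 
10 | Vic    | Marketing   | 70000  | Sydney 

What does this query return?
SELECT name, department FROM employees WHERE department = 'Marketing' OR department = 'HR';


Filtering: department = 'Marketing' OR 'HR'
Matching: 3 rows

3 rows:
Quinn, Marketing
Mia, Marketing
Vic, Marketing


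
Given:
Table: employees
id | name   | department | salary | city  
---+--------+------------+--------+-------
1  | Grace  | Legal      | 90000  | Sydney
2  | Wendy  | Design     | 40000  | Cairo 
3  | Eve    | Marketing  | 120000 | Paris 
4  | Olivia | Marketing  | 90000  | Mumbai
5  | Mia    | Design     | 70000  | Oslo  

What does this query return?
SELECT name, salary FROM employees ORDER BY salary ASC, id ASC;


Sorting by salary ASC, then id ASC for ties

5 rows:
Wendy, 40000
Mia, 70000
Grace, 90000
Olivia, 90000
Eve, 120000


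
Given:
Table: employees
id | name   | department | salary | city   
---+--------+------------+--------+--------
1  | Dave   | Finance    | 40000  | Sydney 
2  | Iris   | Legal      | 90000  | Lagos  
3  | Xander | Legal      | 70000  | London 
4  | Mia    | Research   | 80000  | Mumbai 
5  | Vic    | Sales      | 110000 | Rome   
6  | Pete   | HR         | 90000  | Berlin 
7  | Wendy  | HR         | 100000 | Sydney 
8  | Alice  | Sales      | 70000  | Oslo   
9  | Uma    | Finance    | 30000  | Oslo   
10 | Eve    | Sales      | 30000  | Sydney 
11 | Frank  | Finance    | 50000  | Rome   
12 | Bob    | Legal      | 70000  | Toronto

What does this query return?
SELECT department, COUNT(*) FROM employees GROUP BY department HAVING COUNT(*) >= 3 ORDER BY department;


Groups with count >= 3:
  Finance: 3 -> PASS
  Legal: 3 -> PASS
  Sales: 3 -> PASS
  HR: 2 -> filtered out
  Research: 1 -> filtered out


3 groups:
Finance, 3
Legal, 3
Sales, 3


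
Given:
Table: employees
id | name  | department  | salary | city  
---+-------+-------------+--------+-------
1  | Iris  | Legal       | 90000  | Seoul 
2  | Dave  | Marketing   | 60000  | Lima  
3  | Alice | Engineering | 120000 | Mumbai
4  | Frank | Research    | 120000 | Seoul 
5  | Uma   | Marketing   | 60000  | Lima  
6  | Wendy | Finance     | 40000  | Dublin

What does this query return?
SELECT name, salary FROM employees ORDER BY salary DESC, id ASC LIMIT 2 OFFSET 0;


Sort by salary DESC (id ASC tiebreak), then skip 0 and take 2
Rows 1 through 2

2 rows:
Alice, 120000
Frank, 120000


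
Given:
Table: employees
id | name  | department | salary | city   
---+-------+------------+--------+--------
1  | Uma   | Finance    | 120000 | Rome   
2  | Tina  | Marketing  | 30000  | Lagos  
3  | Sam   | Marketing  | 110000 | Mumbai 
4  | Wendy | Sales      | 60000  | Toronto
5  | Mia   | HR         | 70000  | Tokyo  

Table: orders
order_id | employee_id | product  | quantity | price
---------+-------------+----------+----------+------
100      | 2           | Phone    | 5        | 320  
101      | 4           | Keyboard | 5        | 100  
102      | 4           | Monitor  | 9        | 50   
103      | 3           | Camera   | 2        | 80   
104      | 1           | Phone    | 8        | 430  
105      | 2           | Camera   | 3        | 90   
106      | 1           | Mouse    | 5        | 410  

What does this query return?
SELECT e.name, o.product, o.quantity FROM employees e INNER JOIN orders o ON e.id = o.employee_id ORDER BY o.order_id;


Joining employees.id = orders.employee_id:
  employee Tina (id=2) -> order Phone
  employee Wendy (id=4) -> order Keyboard
  employee Wendy (id=4) -> order Monitor
  employee Sam (id=3) -> order Camera
  employee Uma (id=1) -> order Phone
  employee Tina (id=2) -> order Camera
  employee Uma (id=1) -> order Mouse


7 rows:
Tina, Phone, 5
Wendy, Keyboard, 5
Wendy, Monitor, 9
Sam, Camera, 2
Uma, Phone, 8
Tina, Camera, 3
Uma, Mouse, 5


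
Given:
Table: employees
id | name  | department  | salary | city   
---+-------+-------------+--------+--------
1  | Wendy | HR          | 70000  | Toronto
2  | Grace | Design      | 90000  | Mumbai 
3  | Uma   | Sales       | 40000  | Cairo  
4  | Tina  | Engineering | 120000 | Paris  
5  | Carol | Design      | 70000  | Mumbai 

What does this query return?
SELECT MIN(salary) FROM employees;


Salaries: 70000, 90000, 40000, 120000, 70000
MIN = 40000

40000


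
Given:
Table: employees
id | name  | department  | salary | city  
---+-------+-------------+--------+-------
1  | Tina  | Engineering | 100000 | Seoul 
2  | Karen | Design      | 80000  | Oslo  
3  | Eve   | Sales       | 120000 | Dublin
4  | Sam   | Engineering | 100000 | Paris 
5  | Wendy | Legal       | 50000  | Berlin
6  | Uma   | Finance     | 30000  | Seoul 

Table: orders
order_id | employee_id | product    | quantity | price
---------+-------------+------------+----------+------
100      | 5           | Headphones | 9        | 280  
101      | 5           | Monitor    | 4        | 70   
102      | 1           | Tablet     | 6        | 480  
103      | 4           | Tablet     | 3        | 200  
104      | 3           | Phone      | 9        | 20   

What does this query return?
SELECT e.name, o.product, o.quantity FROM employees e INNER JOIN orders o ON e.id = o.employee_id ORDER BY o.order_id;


Joining employees.id = orders.employee_id:
  employee Wendy (id=5) -> order Headphones
  employee Wendy (id=5) -> order Monitor
  employee Tina (id=1) -> order Tablet
  employee Sam (id=4) -> order Tablet
  employee Eve (id=3) -> order Phone


5 rows:
Wendy, Headphones, 9
Wendy, Monitor, 4
Tina, Tablet, 6
Sam, Tablet, 3
Eve, Phone, 9


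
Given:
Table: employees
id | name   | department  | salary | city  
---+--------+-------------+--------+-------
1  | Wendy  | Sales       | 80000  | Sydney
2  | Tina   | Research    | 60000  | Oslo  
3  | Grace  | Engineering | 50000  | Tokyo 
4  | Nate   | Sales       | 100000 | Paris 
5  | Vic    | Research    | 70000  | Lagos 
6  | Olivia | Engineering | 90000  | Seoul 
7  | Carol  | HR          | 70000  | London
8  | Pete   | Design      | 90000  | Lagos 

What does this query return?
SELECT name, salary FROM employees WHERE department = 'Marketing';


Filtering: department = 'Marketing'
Matching rows: 0

Empty result set (0 rows)


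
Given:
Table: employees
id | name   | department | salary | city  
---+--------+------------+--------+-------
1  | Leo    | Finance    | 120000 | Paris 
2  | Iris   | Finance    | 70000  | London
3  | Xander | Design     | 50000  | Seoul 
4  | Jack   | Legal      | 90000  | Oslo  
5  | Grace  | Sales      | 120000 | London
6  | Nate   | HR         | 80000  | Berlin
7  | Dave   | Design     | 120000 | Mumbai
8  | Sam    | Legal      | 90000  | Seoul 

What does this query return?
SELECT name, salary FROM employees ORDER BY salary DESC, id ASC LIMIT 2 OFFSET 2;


Sort by salary DESC (id ASC tiebreak), then skip 2 and take 2
Rows 3 through 4

2 rows:
Dave, 120000
Jack, 90000


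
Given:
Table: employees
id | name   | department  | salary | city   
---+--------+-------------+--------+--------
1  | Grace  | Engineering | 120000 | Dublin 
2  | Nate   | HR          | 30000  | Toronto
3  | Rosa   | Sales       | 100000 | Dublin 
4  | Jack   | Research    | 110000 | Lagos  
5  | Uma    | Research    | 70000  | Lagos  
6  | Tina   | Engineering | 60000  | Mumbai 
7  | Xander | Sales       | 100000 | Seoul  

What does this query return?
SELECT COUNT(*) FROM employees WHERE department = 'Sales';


Counting rows where department = 'Sales'
  Rosa -> MATCH
  Xander -> MATCH


2


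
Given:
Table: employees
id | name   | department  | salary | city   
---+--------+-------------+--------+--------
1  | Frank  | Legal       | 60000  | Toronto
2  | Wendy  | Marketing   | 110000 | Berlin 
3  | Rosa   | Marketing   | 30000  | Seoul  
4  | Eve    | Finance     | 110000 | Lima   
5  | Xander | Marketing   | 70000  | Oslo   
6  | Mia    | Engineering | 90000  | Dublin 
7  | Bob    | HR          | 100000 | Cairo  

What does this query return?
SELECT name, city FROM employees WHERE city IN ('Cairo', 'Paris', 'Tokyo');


Filtering: city IN ('Cairo', 'Paris', 'Tokyo')
Matching: 1 rows

1 rows:
Bob, Cairo


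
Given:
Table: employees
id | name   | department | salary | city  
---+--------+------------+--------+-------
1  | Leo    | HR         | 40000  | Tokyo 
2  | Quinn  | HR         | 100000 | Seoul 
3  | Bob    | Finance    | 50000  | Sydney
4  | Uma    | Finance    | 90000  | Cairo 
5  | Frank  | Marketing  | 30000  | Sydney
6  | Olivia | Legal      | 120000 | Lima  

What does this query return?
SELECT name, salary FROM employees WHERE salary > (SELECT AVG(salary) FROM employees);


Subquery: AVG(salary) = 71666.67
Filtering: salary > 71666.67
  Quinn (100000) -> MATCH
  Uma (90000) -> MATCH
  Olivia (120000) -> MATCH


3 rows:
Quinn, 100000
Uma, 90000
Olivia, 120000


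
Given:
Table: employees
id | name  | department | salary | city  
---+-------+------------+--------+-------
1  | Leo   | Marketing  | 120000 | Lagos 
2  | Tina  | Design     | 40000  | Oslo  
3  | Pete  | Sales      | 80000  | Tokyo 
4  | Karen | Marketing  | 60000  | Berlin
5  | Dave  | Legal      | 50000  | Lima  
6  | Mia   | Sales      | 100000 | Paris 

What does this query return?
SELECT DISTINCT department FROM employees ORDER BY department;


All 'department' values (row order): Marketing, Design, Sales, Marketing, Legal, Sales
Removing duplicates leaves 4 unique value(s).

4 values:
Design
Legal
Marketing
Sales


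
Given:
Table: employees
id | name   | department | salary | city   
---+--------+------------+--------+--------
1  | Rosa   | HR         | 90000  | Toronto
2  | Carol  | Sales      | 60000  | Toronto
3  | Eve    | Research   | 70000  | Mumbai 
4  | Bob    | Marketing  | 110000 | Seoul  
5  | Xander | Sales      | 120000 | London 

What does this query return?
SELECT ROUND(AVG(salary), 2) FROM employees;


SUM(salary) = 450000
COUNT = 5
ROUND(AVG, 2) = ROUND(450000 / 5, 2) = 90000.0

90000.0


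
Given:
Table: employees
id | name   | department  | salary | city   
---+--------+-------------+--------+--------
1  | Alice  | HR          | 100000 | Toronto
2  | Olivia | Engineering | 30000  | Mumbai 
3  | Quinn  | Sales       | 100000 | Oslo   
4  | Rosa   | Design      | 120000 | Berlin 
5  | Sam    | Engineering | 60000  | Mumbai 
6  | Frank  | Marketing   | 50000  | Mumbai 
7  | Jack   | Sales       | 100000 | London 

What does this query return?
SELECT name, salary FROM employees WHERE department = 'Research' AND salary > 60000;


Filtering: department = 'Research' AND salary > 60000
Matching: 0 rows

Empty result set (0 rows)


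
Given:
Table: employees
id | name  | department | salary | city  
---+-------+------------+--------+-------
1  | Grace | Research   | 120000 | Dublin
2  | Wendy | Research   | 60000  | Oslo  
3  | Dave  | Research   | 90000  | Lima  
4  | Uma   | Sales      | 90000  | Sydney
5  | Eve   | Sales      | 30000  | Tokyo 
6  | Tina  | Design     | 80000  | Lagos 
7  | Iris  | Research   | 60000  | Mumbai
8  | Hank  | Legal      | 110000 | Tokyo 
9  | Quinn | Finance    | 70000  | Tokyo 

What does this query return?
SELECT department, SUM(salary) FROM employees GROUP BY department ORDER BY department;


Summing salary within each department:
  Design: 80000 = 80000
  Finance: 70000 = 70000
  Legal: 110000 = 110000
  Research: 120000 + 60000 + 90000 + 60000 = 330000
  Sales: 90000 + 30000 = 120000


5 groups:
Design, 80000
Finance, 70000
Legal, 110000
Research, 330000
Sales, 120000


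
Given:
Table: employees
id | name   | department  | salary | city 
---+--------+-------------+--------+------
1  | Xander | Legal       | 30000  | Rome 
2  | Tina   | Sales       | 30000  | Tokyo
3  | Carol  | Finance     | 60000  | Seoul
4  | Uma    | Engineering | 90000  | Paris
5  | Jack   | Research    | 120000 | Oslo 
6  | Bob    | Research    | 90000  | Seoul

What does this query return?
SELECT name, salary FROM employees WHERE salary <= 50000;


Filtering: salary <= 50000
Matching: 2 rows

2 rows:
Xander, 30000
Tina, 30000


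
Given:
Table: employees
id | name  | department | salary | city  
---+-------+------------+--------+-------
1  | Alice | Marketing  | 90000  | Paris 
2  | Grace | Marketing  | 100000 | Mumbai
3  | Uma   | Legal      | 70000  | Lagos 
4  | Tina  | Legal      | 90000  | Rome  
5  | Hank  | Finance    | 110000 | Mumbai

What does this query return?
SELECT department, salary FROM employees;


Projecting columns: department, salary

5 rows:
Marketing, 90000
Marketing, 100000
Legal, 70000
Legal, 90000
Finance, 110000


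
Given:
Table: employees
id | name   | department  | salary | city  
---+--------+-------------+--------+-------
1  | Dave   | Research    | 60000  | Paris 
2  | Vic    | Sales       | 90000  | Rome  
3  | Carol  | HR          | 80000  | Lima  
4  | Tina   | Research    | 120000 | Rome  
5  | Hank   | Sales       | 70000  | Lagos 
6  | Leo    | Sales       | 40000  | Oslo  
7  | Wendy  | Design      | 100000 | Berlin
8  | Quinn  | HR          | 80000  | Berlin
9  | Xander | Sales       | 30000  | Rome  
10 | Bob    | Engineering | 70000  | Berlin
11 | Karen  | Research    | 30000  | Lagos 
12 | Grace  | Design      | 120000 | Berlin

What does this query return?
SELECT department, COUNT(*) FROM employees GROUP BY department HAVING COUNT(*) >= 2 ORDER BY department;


Groups with count >= 2:
  Design: 2 -> PASS
  HR: 2 -> PASS
  Research: 3 -> PASS
  Sales: 4 -> PASS
  Engineering: 1 -> filtered out


4 groups:
Design, 2
HR, 2
Research, 3
Sales, 4


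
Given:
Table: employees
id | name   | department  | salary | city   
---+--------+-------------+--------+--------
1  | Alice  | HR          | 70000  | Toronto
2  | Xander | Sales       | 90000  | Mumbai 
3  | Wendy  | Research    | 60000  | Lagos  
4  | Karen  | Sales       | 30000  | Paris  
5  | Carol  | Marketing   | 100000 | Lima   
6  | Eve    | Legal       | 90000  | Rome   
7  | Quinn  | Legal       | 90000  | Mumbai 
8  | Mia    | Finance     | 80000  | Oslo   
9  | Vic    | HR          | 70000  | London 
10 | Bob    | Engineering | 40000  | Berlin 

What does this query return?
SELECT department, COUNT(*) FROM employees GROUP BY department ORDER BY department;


Assigning each row to its department group:
  Alice -> HR
  Xander -> Sales
  Wendy -> Research
  Karen -> Sales
  Carol -> Marketing
  Eve -> Legal
  Quinn -> Legal
  Mia -> Finance
  Vic -> HR
  Bob -> Engineering


7 groups:
Engineering, 1
Finance, 1
HR, 2
Legal, 2
Marketing, 1
Research, 1
Sales, 2


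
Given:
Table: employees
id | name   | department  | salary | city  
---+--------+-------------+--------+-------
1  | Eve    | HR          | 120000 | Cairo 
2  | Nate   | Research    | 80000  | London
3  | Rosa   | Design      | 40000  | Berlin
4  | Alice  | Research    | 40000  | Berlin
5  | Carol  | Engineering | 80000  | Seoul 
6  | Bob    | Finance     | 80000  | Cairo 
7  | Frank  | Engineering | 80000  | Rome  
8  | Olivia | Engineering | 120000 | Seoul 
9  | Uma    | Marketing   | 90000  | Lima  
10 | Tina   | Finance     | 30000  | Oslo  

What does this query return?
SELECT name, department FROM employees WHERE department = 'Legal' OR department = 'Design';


Filtering: department = 'Legal' OR 'Design'
Matching: 1 rows

1 rows:
Rosa, Design


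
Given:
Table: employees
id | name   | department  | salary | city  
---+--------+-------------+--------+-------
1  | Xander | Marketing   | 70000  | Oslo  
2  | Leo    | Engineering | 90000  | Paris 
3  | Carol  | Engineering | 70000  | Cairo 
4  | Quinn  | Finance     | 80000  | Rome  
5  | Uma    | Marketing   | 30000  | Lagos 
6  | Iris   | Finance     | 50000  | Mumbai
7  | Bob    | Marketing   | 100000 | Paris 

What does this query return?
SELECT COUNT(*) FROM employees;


COUNT(*) counts all rows

7


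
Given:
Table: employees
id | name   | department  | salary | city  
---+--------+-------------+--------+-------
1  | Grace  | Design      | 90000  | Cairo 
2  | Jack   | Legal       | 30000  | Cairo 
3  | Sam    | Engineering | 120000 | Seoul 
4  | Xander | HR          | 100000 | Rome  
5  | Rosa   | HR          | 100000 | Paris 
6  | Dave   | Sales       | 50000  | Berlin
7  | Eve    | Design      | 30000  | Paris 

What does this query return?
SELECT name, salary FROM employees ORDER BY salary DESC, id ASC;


Sorting by salary DESC, then id ASC for ties

7 rows:
Sam, 120000
Xander, 100000
Rosa, 100000
Grace, 90000
Dave, 50000
Jack, 30000
Eve, 30000


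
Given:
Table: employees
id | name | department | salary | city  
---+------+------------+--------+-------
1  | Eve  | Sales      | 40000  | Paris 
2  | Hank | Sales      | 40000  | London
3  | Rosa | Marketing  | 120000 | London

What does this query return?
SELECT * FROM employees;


SELECT * returns all 3 rows with all columns

3 rows:
1, Eve, Sales, 40000, Paris
2, Hank, Sales, 40000, London
3, Rosa, Marketing, 120000, London


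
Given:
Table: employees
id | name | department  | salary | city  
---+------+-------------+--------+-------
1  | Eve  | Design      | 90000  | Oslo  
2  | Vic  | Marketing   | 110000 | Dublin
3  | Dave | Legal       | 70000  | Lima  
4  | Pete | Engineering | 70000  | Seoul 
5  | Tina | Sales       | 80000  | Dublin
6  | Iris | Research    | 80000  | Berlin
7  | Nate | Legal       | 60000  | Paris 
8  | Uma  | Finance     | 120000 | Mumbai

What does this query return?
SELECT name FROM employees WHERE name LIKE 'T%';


LIKE 'T%' matches names starting with 'T'
Matching: 1

1 rows:
Tina


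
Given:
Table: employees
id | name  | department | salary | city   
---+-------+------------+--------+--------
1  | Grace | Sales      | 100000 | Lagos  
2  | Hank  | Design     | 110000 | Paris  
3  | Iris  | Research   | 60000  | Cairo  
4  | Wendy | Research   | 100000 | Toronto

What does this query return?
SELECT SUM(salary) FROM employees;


SUM(salary) = 100000 + 110000 + 60000 + 100000 = 370000

370000


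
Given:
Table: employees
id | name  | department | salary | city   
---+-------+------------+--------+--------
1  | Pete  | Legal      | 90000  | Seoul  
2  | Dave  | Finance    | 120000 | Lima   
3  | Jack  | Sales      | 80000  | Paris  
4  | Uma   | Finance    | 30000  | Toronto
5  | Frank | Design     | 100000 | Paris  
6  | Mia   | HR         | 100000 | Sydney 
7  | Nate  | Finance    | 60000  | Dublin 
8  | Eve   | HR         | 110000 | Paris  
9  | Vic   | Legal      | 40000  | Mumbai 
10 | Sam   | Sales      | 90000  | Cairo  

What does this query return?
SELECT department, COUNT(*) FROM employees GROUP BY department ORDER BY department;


Assigning each row to its department group:
  Pete -> Legal
  Dave -> Finance
  Jack -> Sales
  Uma -> Finance
  Frank -> Design
  Mia -> HR
  Nate -> Finance
  Eve -> HR
  Vic -> Legal
  Sam -> Sales


5 groups:
Design, 1
Finance, 3
HR, 2
Legal, 2
Sales, 2


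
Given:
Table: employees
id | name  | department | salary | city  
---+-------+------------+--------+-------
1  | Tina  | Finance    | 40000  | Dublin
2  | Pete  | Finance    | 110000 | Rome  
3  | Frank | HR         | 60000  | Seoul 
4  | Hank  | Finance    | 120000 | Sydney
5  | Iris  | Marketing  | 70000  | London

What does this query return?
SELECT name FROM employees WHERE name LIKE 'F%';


LIKE 'F%' matches names starting with 'F'
Matching: 1

1 rows:
Frank


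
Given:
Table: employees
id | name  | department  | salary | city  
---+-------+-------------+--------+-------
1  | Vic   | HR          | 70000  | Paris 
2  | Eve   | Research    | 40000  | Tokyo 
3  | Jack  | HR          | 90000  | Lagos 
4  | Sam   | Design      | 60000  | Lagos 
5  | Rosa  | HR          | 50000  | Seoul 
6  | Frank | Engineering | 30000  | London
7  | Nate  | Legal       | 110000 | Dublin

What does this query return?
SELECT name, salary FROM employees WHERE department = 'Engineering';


Filtering: department = 'Engineering'
Matching rows: 1

1 rows:
Frank, 30000


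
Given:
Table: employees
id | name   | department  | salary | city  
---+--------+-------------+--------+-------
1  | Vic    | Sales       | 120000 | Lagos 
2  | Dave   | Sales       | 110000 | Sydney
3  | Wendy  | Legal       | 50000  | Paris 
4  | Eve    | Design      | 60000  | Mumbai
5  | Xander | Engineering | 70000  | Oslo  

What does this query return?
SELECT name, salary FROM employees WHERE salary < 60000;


Filtering: salary < 60000
Matching: 1 rows

1 rows:
Wendy, 50000


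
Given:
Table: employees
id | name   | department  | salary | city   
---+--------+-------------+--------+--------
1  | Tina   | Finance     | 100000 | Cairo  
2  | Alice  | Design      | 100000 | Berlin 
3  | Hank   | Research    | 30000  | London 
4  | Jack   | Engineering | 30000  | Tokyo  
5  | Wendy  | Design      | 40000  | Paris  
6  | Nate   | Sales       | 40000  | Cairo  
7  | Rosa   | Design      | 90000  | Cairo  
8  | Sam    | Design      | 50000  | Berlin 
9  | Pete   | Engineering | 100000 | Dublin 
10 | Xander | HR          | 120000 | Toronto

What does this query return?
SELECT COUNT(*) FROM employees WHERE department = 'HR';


Counting rows where department = 'HR'
  Xander -> MATCH


1


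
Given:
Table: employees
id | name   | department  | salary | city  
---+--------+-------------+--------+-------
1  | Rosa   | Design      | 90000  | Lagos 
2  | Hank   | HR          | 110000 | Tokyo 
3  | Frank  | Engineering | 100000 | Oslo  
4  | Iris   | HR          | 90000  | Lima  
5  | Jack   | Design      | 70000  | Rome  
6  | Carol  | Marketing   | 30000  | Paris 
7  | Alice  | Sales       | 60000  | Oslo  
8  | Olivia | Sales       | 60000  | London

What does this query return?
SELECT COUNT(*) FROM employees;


COUNT(*) counts all rows

8


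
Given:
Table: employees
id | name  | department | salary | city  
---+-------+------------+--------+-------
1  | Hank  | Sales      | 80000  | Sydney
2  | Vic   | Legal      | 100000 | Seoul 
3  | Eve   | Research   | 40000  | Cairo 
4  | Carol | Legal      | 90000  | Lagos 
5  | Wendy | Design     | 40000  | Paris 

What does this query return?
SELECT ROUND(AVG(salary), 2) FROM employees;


SUM(salary) = 350000
COUNT = 5
ROUND(AVG, 2) = ROUND(350000 / 5, 2) = 70000.0

70000.0


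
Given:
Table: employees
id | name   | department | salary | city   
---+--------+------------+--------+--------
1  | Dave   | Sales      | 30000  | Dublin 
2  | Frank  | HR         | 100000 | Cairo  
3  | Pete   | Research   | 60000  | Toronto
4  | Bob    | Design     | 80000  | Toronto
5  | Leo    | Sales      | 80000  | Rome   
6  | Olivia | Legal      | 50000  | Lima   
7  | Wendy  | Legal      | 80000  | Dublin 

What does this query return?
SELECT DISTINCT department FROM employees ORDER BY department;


All 'department' values (row order): Sales, HR, Research, Design, Sales, Legal, Legal
Removing duplicates leaves 5 unique value(s).

5 values:
Design
HR
Legal
Research
Sales


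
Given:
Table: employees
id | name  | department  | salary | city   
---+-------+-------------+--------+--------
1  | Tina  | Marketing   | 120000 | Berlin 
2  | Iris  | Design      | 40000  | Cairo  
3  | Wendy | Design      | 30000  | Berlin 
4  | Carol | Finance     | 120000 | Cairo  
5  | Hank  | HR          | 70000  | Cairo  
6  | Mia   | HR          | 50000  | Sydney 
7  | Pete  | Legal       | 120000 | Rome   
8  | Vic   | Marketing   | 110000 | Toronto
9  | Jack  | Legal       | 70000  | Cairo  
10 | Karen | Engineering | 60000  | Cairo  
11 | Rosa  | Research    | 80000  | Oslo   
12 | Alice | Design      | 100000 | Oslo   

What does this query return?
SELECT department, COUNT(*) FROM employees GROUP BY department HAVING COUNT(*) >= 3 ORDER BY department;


Groups with count >= 3:
  Design: 3 -> PASS
  Engineering: 1 -> filtered out
  Finance: 1 -> filtered out
  HR: 2 -> filtered out
  Legal: 2 -> filtered out
  Marketing: 2 -> filtered out
  Research: 1 -> filtered out


1 groups:
Design, 3


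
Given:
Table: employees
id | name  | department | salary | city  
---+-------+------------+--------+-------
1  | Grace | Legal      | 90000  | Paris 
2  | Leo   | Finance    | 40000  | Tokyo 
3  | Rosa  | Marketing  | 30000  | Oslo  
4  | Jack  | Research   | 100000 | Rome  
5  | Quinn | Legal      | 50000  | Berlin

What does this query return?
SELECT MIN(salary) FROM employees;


Salaries: 90000, 40000, 30000, 100000, 50000
MIN = 30000

30000


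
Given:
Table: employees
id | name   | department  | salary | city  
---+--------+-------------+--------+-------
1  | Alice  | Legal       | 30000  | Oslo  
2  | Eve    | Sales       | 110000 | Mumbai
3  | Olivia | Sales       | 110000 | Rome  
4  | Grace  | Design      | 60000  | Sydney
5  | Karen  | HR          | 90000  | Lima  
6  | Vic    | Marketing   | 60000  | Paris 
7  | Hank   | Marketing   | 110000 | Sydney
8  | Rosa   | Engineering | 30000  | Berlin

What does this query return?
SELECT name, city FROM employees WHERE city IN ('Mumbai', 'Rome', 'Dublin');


Filtering: city IN ('Mumbai', 'Rome', 'Dublin')
Matching: 2 rows

2 rows:
Eve, Mumbai
Olivia, Rome


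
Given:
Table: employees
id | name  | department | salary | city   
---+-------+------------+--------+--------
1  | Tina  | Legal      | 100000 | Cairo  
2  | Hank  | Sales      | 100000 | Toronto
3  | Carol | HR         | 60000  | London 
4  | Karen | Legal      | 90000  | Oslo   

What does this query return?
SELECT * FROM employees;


SELECT * returns all 4 rows with all columns

4 rows:
1, Tina, Legal, 100000, Cairo
2, Hank, Sales, 100000, Toronto
3, Carol, HR, 60000, London
4, Karen, Legal, 90000, Oslo


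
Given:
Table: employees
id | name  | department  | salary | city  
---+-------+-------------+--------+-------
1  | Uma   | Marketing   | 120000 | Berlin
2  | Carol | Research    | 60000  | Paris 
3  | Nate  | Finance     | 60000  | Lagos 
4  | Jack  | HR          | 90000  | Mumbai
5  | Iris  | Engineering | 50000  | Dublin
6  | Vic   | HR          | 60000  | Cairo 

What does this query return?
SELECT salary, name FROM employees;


Projecting columns: salary, name

6 rows:
120000, Uma
60000, Carol
60000, Nate
90000, Jack
50000, Iris
60000, Vic


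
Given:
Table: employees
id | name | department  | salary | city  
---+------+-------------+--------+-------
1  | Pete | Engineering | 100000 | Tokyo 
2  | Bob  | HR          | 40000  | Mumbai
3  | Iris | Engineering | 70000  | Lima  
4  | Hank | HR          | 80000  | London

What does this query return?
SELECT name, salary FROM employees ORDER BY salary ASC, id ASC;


Sorting by salary ASC, then id ASC for ties

4 rows:
Bob, 40000
Iris, 70000
Hank, 80000
Pete, 100000


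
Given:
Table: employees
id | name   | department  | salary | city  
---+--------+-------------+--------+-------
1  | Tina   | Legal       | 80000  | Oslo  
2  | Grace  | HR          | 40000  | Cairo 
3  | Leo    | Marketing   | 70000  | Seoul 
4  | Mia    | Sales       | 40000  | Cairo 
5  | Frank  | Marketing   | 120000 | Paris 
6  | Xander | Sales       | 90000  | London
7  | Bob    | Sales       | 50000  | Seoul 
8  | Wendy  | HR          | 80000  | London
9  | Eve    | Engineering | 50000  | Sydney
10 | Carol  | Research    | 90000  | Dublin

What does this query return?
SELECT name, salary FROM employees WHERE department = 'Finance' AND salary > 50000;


Filtering: department = 'Finance' AND salary > 50000
Matching: 0 rows

Empty result set (0 rows)


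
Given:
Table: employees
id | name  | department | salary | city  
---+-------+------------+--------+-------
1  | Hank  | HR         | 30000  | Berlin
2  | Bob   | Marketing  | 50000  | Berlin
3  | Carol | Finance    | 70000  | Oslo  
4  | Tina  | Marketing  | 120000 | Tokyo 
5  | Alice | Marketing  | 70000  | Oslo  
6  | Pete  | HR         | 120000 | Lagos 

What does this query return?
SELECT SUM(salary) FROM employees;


SUM(salary) = 30000 + 50000 + 70000 + 120000 + 70000 + 120000 = 460000

460000


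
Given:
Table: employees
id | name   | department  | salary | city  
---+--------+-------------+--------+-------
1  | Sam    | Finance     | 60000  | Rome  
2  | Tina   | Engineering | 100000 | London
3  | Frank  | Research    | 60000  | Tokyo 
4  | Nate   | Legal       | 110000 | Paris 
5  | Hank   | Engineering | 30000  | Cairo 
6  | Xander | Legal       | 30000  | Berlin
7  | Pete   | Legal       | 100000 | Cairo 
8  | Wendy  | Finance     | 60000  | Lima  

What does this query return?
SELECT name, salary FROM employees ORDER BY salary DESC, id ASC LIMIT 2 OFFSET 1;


Sort by salary DESC (id ASC tiebreak), then skip 1 and take 2
Rows 2 through 3

2 rows:
Tina, 100000
Pete, 100000


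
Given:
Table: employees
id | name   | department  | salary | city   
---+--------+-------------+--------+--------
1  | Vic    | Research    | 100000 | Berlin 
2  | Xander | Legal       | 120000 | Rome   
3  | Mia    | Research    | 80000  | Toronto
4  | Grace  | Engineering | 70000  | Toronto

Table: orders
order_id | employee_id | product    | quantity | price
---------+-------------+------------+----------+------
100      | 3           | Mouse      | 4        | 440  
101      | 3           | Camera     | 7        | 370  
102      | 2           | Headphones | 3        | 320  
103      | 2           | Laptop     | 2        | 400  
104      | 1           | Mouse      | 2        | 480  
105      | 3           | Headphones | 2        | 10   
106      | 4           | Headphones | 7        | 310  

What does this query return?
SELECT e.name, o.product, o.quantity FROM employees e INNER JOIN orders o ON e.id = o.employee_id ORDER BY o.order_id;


Joining employees.id = orders.employee_id:
  employee Mia (id=3) -> order Mouse
  employee Mia (id=3) -> order Camera
  employee Xander (id=2) -> order Headphones
  employee Xander (id=2) -> order Laptop
  employee Vic (id=1) -> order Mouse
  employee Mia (id=3) -> order Headphones
  employee Grace (id=4) -> order Headphones


7 rows:
Mia, Mouse, 4
Mia, Camera, 7
Xander, Headphones, 3
Xander, Laptop, 2
Vic, Mouse, 2
Mia, Headphones, 2
Grace, Headphones, 7


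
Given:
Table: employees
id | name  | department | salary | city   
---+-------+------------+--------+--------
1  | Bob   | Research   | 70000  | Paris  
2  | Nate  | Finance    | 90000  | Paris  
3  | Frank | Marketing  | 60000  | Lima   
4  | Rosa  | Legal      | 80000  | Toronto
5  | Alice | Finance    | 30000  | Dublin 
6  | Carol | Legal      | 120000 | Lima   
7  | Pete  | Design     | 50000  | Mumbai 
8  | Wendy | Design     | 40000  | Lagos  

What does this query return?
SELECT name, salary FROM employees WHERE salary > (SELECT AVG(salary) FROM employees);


Subquery: AVG(salary) = 67500.0
Filtering: salary > 67500.0
  Bob (70000) -> MATCH
  Nate (90000) -> MATCH
  Rosa (80000) -> MATCH
  Carol (120000) -> MATCH


4 rows:
Bob, 70000
Nate, 90000
Rosa, 80000
Carol, 120000


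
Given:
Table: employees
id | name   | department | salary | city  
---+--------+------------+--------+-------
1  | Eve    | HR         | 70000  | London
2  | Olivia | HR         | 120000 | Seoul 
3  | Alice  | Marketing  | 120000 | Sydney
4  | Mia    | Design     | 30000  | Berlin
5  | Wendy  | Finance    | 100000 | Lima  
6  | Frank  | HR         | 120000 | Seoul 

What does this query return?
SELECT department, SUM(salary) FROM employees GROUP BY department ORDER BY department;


Summing salary within each department:
  Design: 30000 = 30000
  Finance: 100000 = 100000
  HR: 70000 + 120000 + 120000 = 310000
  Marketing: 120000 = 120000


4 groups:
Design, 30000
Finance, 100000
HR, 310000
Marketing, 120000


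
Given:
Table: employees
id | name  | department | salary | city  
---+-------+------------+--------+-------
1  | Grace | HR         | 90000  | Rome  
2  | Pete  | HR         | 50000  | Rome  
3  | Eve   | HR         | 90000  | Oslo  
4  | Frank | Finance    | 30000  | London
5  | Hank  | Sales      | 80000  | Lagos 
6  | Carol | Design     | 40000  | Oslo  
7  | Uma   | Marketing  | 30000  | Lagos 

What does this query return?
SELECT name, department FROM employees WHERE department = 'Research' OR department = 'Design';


Filtering: department = 'Research' OR 'Design'
Matching: 1 rows

1 rows:
Carol, Design


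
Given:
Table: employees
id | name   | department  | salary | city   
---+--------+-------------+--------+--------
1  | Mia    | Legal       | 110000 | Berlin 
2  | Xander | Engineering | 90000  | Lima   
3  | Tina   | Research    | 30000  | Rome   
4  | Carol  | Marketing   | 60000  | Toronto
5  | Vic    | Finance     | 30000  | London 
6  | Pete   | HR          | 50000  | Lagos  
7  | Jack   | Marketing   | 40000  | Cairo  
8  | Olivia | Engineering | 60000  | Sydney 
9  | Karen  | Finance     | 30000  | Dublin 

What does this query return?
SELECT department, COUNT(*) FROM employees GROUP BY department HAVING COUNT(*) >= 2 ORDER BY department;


Groups with count >= 2:
  Engineering: 2 -> PASS
  Finance: 2 -> PASS
  Marketing: 2 -> PASS
  HR: 1 -> filtered out
  Legal: 1 -> filtered out
  Research: 1 -> filtered out


3 groups:
Engineering, 2
Finance, 2
Marketing, 2


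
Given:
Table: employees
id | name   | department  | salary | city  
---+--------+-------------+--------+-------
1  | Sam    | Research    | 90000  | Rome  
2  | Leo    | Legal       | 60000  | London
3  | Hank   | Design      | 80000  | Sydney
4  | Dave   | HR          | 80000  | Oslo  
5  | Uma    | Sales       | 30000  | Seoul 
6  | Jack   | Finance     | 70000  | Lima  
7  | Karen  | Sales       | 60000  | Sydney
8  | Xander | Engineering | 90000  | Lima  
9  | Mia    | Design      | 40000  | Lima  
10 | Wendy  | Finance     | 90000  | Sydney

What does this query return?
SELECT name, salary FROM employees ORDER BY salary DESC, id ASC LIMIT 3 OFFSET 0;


Sort by salary DESC (id ASC tiebreak), then skip 0 and take 3
Rows 1 through 3

3 rows:
Sam, 90000
Xander, 90000
Wendy, 90000


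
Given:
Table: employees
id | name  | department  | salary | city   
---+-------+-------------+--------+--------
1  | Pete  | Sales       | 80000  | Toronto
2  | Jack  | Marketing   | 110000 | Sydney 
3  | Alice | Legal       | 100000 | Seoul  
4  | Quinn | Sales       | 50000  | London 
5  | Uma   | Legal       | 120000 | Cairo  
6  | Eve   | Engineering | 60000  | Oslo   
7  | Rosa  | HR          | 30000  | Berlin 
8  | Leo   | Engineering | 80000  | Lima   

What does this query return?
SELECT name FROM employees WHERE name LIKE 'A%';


LIKE 'A%' matches names starting with 'A'
Matching: 1

1 rows:
Alice


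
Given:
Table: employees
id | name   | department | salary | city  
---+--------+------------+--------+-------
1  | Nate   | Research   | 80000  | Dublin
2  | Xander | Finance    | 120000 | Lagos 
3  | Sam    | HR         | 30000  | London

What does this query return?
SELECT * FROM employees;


SELECT * returns all 3 rows with all columns

3 rows:
1, Nate, Research, 80000, Dublin
2, Xander, Finance, 120000, Lagos
3, Sam, HR, 30000, London


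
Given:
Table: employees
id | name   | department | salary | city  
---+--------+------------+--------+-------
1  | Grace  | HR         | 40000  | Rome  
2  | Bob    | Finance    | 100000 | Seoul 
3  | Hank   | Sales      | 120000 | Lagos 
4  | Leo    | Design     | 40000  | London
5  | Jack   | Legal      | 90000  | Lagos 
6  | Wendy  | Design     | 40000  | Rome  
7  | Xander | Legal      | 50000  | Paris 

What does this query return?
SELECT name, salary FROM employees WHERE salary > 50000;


Filtering: salary > 50000
Matching: 3 rows

3 rows:
Bob, 100000
Hank, 120000
Jack, 90000


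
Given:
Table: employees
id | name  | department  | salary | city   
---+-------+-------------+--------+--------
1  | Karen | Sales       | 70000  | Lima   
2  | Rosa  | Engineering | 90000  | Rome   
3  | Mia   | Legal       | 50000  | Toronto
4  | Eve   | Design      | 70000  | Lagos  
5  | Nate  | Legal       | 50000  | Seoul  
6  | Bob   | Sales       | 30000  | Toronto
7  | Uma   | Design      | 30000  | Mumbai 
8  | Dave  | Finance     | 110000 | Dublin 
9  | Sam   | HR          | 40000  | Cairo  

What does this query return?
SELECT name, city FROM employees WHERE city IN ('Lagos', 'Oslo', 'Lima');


Filtering: city IN ('Lagos', 'Oslo', 'Lima')
Matching: 2 rows

2 rows:
Karen, Lima
Eve, Lagos


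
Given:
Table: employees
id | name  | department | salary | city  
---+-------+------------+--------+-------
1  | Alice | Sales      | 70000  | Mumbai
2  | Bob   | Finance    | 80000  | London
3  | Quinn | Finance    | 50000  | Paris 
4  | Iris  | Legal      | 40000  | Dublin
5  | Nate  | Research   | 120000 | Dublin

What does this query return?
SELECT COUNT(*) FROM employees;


COUNT(*) counts all rows

5


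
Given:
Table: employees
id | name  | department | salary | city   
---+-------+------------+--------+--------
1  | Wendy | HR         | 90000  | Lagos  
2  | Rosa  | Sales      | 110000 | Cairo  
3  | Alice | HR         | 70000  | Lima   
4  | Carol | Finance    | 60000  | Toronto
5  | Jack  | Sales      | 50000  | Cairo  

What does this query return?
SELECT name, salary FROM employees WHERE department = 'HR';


Filtering: department = 'HR'
Matching rows: 2

2 rows:
Wendy, 90000
Alice, 70000


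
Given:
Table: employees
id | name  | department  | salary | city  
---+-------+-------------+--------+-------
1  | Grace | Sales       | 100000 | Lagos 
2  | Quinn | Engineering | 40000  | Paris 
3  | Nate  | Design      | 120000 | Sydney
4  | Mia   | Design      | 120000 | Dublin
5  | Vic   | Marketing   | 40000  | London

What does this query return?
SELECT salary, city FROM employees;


Projecting columns: salary, city

5 rows:
100000, Lagos
40000, Paris
120000, Sydney
120000, Dublin
40000, London


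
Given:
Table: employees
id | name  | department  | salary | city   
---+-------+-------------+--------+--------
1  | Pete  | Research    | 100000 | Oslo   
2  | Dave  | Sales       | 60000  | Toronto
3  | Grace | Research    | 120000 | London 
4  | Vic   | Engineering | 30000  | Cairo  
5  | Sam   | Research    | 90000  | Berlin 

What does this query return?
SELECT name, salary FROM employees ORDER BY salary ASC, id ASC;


Sorting by salary ASC, then id ASC for ties

5 rows:
Vic, 30000
Dave, 60000
Sam, 90000
Pete, 100000
Grace, 120000
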